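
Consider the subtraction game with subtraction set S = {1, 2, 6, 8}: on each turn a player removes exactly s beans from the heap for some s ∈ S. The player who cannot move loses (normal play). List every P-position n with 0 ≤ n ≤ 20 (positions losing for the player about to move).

n :  0  1  2  3  4  5  6  7  8  9 10 11 12 13 14 15 16 17 18 19 20
G :  0  1  2  0  1  2  3  0  1  2  0  1  2  3  0  1  2  0  1  2  3
P-positions are exactly the n with G(n) = 0.

0, 3, 7, 10, 14, 17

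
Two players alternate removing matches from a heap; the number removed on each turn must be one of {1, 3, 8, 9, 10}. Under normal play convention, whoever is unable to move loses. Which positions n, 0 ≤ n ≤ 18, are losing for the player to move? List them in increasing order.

n :  0  1  2  3  4  5  6  7  8  9 10 11 12 13 14 15 16 17 18
G :  0  1  0  1  0  1  0  1  2  3  2  3  2  3  2  3  4  0  1
P-positions are exactly the n with G(n) = 0.

0, 2, 4, 6, 17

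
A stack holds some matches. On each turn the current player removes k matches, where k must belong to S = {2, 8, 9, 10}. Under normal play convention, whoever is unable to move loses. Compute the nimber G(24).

2

G(0) = 0
G(1) = mex{} = 0
G(2) = mex{0} = 1
G(3) = mex{0} = 1
G(4) = mex{1} = 0
G(5) = mex{1} = 0
G(6) = mex{0} = 1
G(7) = mex{0} = 1
G(8) = mex{1,0} = 2
G(9) = mex{1,0,0} = 2
G(10) = mex{2,1,0,0} = 3
G(11) = mex{2,1,1,0} = 3
G(12) = mex{3,0,1,1} = 2
G(13) = mex{3,0,0,1} = 2
G(14) = mex{2,1,0,0} = 3
G(15) = mex{2,1,1,0} = 3
G(16) = mex{3,2,1,1} = 0
G(17) = mex{3,2,2,1} = 0
G(18) = mex{0,3,2,2} = 1
G(19) = mex{0,3,3,2} = 1
G(20) = mex{1,2,3,3} = 0
G(21) = mex{1,2,2,3} = 0
G(22) = mex{0,3,2,2} = 1
G(23) = mex{0,3,3,2} = 1
G(24) = mex{1,0,3,3} = 2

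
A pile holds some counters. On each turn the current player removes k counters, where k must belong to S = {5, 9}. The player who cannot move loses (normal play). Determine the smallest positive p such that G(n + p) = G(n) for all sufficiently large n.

G(0) = 0
G(1) = mex{} = 0
G(2) = mex{} = 0
G(3) = mex{} = 0
G(4) = mex{} = 0
G(5) = mex{0} = 1
G(6) = mex{0} = 1
G(7) = mex{0} = 1
G(8) = mex{0} = 1
G(9) = mex{0,0} = 1
G(10) = mex{1,0} = 2
G(11) = mex{1,0} = 2
G(12) = mex{1,0} = 2
G(13) = mex{1,0} = 2
G(14) = mex{1,1} = 0
G(15) = mex{2,1} = 0
G(16) = mex{2,1} = 0
G(17) = mex{2,1} = 0
G(18) = mex{2,1} = 0
G(19) = mex{0,2} = 1
G(20) = mex{0,2} = 1
G(21) = mex{0,2} = 1
G(22) = mex{0,2} = 1
G(23) = mex{0,0} = 1
G(24) = mex{1,0} = 2
G(25) = mex{1,0} = 2
G(26) = mex{1,0} = 2
G(27) = mex{1,0} = 2
G(28) = mex{1,1} = 0
G(29) = mex{2,1} = 0
G(n+14) = G(n) holds for n = 0,…,8 (a full window of length max(S) = 9), so the sequence is purely periodic with period 14.

14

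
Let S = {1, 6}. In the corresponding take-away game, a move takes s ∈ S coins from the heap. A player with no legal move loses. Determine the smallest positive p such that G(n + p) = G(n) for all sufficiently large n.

n :  0  1  2  3  4  5  6  7  8  9 10 11 12 13 14 15
G :  0  1  0  1  0  1  2  0  1  0  1  0  1  2  0  1
G(n+7) = G(n) holds for n = 0,…,5 (a full window of length max(S) = 6), so the sequence is purely periodic with period 7.

7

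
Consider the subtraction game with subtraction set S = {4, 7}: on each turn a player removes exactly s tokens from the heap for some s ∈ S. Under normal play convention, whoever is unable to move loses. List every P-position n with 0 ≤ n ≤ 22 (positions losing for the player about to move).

0, 1, 2, 3, 11, 12, 13, 14, 22

n :  0  1  2  3  4  5  6  7  8  9 10 11 12 13 14 15 16 17 18 19 20 21 22
G :  0  0  0  0  1  1  1  1  2  2  2  0  0  0  0  1  1  1  1  2  2  2  0
P-positions are exactly the n with G(n) = 0.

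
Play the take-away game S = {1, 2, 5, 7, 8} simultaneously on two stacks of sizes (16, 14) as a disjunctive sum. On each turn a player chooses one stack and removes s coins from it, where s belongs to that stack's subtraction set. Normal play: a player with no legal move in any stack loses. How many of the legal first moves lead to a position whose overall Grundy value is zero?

All stacks use S = {1, 2, 5, 7, 8}:
n :  0  1  2  3  4  5  6  7  8  9 10 11 12 13 14 15 16
G :  0  1  2  0  1  2  0  1  2  0  1  2  0  1  2  0  1
Stack A: G(16) = 1.
Stack B: G(14) = 2.
Combined Grundy value = 1 ⊕ 2 = 3.
A winning move leaves total XOR = 0, i.e. changes one component's Grundy value g to g ⊕ X where X is the current total.
Stack A: need g' = 1⊕3 = 2. Options: 16−1→G=0, 16−2→G=2, 16−5→G=2, 16−7→G=0, 16−8→G=2. Hits: 3.
Stack B: need g' = 2⊕3 = 1. Options: 14−1→G=1, 14−2→G=0, 14−5→G=0, 14−7→G=1, 14−8→G=0. Hits: 2.

5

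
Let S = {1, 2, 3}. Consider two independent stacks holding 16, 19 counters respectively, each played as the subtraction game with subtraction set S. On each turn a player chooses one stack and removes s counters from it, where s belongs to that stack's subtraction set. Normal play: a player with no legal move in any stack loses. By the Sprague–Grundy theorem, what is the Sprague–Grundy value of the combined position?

All stacks use S = {1, 2, 3}:
G(0) = 0
G(1) = mex{0} = 1
G(2) = mex{1,0} = 2
G(3) = mex{2,1,0} = 3
G(4) = mex{3,2,1} = 0
G(5) = mex{0,3,2} = 1
G(6) = mex{1,0,3} = 2
G(7) = mex{2,1,0} = 3
G(8) = mex{3,2,1} = 0
G(9) = mex{0,3,2} = 1
G(10) = mex{1,0,3} = 2
G(11) = mex{2,1,0} = 3
G(12) = mex{3,2,1} = 0
G(13) = mex{0,3,2} = 1
G(14) = mex{1,0,3} = 2
G(15) = mex{2,1,0} = 3
G(16) = mex{3,2,1} = 0
G(17) = mex{0,3,2} = 1
G(18) = mex{1,0,3} = 2
G(19) = mex{2,1,0} = 3
Stack A: G(16) = 0.
Stack B: G(19) = 3.
Combined Grundy value = 0 ⊕ 3 = 3.

3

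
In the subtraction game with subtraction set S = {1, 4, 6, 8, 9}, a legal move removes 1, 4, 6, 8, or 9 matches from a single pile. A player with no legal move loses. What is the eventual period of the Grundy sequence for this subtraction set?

n :  0  1  2  3  4  5  6  7  8  9 10 11 12 13 14 15 16 17 18 19 20 21 22 23 24 25 26 27 28 29 30 31 32 33 34 35
G :  0  1  0  1  2  0  1  0  1  2  3  2  0  1  2  3  2  0  1  0  1  2  0  1  0  1  2  3  2  0  1  2  3  2  0  1
G(n+17) = G(n) holds for n = 0,…,8 (a full window of length max(S) = 9), so the sequence is purely periodic with period 17.

17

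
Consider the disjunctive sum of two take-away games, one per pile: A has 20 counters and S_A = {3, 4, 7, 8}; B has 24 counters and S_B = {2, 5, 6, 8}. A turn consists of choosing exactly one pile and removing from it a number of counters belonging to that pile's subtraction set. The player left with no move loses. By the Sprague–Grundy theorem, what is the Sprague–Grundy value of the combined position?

Pile A, S = {3, 4, 7, 8}:
n :  0  1  2  3  4  5  6  7  8  9 10 11 12 13 14 15 16 17 18 19 20
G :  0  0  0  1  1  1  2  2  2  3  3  0  0  0  1  1  1  2  2  2  3
G_A(20) = 3.
Pile B, S = {2, 5, 6, 8}:
G(0) = 0
G(1) = mex{} = 0
G(2) = mex{0} = 1
G(3) = mex{0} = 1
G(4) = mex{1} = 0
G(5) = mex{1,0} = 2
G(6) = mex{0,0,0} = 1
G(7) = mex{2,1,0} = 3
G(8) = mex{1,1,1,0} = 2
G(9) = mex{3,0,1,0} = 2
G(10) = mex{2,2,0,1} = 3
G(11) = mex{2,1,2,1} = 0
G(12) = mex{3,3,1,0} = 2
G(13) = mex{0,2,3,2} = 1
G(14) = mex{2,2,2,1} = 0
G(15) = mex{1,3,2,3} = 0
G(16) = mex{0,0,3,2} = 1
G(17) = mex{0,2,0,2} = 1
G(18) = mex{1,1,2,3} = 0
G(19) = mex{1,0,1,0} = 2
G(20) = mex{0,0,0,2} = 1
G(21) = mex{2,1,0,1} = 3
G(22) = mex{1,1,1,0} = 2
G(23) = mex{3,0,1,0} = 2
G(24) = mex{2,2,0,1} = 3
G_B(24) = 3.
Combined Grundy value = 3 ⊕ 3 = 0.

0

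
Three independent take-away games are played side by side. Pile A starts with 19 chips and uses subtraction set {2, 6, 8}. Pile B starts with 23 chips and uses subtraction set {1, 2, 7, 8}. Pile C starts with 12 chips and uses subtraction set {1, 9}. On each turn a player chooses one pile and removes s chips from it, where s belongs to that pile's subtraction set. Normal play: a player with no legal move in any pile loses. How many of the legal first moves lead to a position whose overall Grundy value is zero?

Pile A, S = {2, 6, 8}:
G(0) = 0
G(1) = mex{} = 0
G(2) = mex{0} = 1
G(3) = mex{0} = 1
G(4) = mex{1} = 0
G(5) = mex{1} = 0
G(6) = mex{0,0} = 1
G(7) = mex{0,0} = 1
G(8) = mex{1,1,0} = 2
G(9) = mex{1,1,0} = 2
G(10) = mex{2,0,1} = 3
G(11) = mex{2,0,1} = 3
G(12) = mex{3,1,0} = 2
G(13) = mex{3,1,0} = 2
G(14) = mex{2,2,1} = 0
G(15) = mex{2,2,1} = 0
G(16) = mex{0,3,2} = 1
G(17) = mex{0,3,2} = 1
G(18) = mex{1,2,3} = 0
G(19) = mex{1,2,3} = 0
G_A(19) = 0.
Pile B, S = {1, 2, 7, 8}:
G(0) = 0
G(1) = mex{0} = 1
G(2) = mex{1,0} = 2
G(3) = mex{2,1} = 0
G(4) = mex{0,2} = 1
G(5) = mex{1,0} = 2
G(6) = mex{2,1} = 0
G(7) = mex{0,2,0} = 1
G(8) = mex{1,0,1,0} = 2
G(9) = mex{2,1,2,1} = 0
G(10) = mex{0,2,0,2} = 1
G(11) = mex{1,0,1,0} = 2
G(12) = mex{2,1,2,1} = 0
G(13) = mex{0,2,0,2} = 1
G(14) = mex{1,0,1,0} = 2
G(15) = mex{2,1,2,1} = 0
G(16) = mex{0,2,0,2} = 1
G(17) = mex{1,0,1,0} = 2
G(18) = mex{2,1,2,1} = 0
G(19) = mex{0,2,0,2} = 1
G(20) = mex{1,0,1,0} = 2
G(21) = mex{2,1,2,1} = 0
G(22) = mex{0,2,0,2} = 1
G(23) = mex{1,0,1,0} = 2
G_B(23) = 2.
Pile C, S = {1, 9}:
G(0) = 0
G(1) = mex{0} = 1
G(2) = mex{1} = 0
G(3) = mex{0} = 1
G(4) = mex{1} = 0
G(5) = mex{0} = 1
G(6) = mex{1} = 0
G(7) = mex{0} = 1
G(8) = mex{1} = 0
G(9) = mex{0,0} = 1
G(10) = mex{1,1} = 0
G(11) = mex{0,0} = 1
G(12) = mex{1,1} = 0
G_C(12) = 0.
Combined Grundy value = 0 ⊕ 2 ⊕ 0 = 2.
A winning move leaves total XOR = 0, i.e. changes one component's Grundy value g to g ⊕ X where X is the current total.
Pile A: need g' = 0⊕2 = 2. Options: 19−2→G=1, 19−6→G=2, 19−8→G=3. Hits: 1.
Pile B: need g' = 2⊕2 = 0. Options: 23−1→G=1, 23−2→G=0, 23−7→G=1, 23−8→G=0. Hits: 2.
Pile C: need g' = 0⊕2 = 2. Options: 12−1→G=1, 12−9→G=1. Hits: 0.

3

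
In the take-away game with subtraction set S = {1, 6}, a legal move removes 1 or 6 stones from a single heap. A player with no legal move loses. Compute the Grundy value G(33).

n :  0  1  2  3  4  5  6  7  8  9 10 11 12 13 14 15 16 17 18 19 20 21 22 23 24 25 26 27 28 29 30 31 32 33
G :  0  1  0  1  0  1  2  0  1  0  1  0  1  2  0  1  0  1  0  1  2  0  1  0  1  0  1  2  0  1  0  1  0  1

1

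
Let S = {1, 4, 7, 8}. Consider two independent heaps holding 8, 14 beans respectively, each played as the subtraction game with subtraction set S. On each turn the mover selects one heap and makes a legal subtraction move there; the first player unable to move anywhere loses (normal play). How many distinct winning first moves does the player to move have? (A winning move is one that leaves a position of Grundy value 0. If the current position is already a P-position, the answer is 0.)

3

All heaps use S = {1, 4, 7, 8}:
n :  0  1  2  3  4  5  6  7  8  9 10 11 12 13 14
G :  0  1  0  1  2  0  1  2  3  2  3  0  1  3  0
Heap A: G(8) = 3.
Heap B: G(14) = 0.
Combined Grundy value = 3 ⊕ 0 = 3.
A winning move leaves total XOR = 0, i.e. changes one component's Grundy value g to g ⊕ X where X is the current total.
Heap A: need g' = 3⊕3 = 0. Options: 8−1→G=2, 8−4→G=2, 8−7→G=1, 8−8→G=0. Hits: 1.
Heap B: need g' = 0⊕3 = 3. Options: 14−1→G=3, 14−4→G=3, 14−7→G=2, 14−8→G=1. Hits: 2.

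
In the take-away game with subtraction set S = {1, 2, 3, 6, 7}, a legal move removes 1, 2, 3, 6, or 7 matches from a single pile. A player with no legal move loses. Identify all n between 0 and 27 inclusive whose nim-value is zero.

G(0) = 0
G(1) = mex{0} = 1
G(2) = mex{1,0} = 2
G(3) = mex{2,1,0} = 3
G(4) = mex{3,2,1} = 0
G(5) = mex{0,3,2} = 1
G(6) = mex{1,0,3,0} = 2
G(7) = mex{2,1,0,1,0} = 3
G(8) = mex{3,2,1,2,1} = 0
G(9) = mex{0,3,2,3,2} = 1
G(10) = mex{1,0,3,0,3} = 2
G(11) = mex{2,1,0,1,0} = 3
G(12) = mex{3,2,1,2,1} = 0
G(13) = mex{0,3,2,3,2} = 1
G(14) = mex{1,0,3,0,3} = 2
G(15) = mex{2,1,0,1,0} = 3
G(16) = mex{3,2,1,2,1} = 0
G(17) = mex{0,3,2,3,2} = 1
G(18) = mex{1,0,3,0,3} = 2
G(19) = mex{2,1,0,1,0} = 3
G(20) = mex{3,2,1,2,1} = 0
G(21) = mex{0,3,2,3,2} = 1
G(22) = mex{1,0,3,0,3} = 2
G(23) = mex{2,1,0,1,0} = 3
G(24) = mex{3,2,1,2,1} = 0
G(25) = mex{0,3,2,3,2} = 1
G(26) = mex{1,0,3,0,3} = 2
G(27) = mex{2,1,0,1,0} = 3
P-positions are exactly the n with G(n) = 0.

0, 4, 8, 12, 16, 20, 24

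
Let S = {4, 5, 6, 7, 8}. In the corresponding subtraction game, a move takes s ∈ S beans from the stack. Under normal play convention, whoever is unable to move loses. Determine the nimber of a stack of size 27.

0

n :  0  1  2  3  4  5  6  7  8  9 10 11 12 13 14 15 16 17 18 19 20 21 22 23 24 25 26 27
G :  0  0  0  0  1  1  1  1  2  2  2  2  0  0  0  0  1  1  1  1  2  2  2  2  0  0  0  0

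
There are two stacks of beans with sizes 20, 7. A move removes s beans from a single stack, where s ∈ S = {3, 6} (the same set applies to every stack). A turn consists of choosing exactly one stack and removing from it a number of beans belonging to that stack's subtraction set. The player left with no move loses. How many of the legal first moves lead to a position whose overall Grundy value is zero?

All stacks use S = {3, 6}:
n :  0  1  2  3  4  5  6  7  8  9 10 11 12 13 14 15 16 17 18 19 20
G :  0  0  0  1  1  1  2  2  2  0  0  0  1  1  1  2  2  2  0  0  0
Stack A: G(20) = 0.
Stack B: G(7) = 2.
Combined Grundy value = 0 ⊕ 2 = 2.
A winning move leaves total XOR = 0, i.e. changes one component's Grundy value g to g ⊕ X where X is the current total.
Stack A: need g' = 0⊕2 = 2. Options: 20−3→G=2, 20−6→G=1. Hits: 1.
Stack B: need g' = 2⊕2 = 0. Options: 7−3→G=1, 7−6→G=0. Hits: 1.

2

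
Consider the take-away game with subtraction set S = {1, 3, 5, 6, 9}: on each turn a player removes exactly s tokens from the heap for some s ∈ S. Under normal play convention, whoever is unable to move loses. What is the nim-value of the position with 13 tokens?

G(0) = 0
G(1) = mex{0} = 1
G(2) = mex{1} = 0
G(3) = mex{0,0} = 1
G(4) = mex{1,1} = 0
G(5) = mex{0,0,0} = 1
G(6) = mex{1,1,1,0} = 2
G(7) = mex{2,0,0,1} = 3
G(8) = mex{3,1,1,0} = 2
G(9) = mex{2,2,0,1,0} = 3
G(10) = mex{3,3,1,0,1} = 2
G(11) = mex{2,2,2,1,0} = 3
G(12) = mex{3,3,3,2,1} = 0
G(13) = mex{0,2,2,3,0} = 1

1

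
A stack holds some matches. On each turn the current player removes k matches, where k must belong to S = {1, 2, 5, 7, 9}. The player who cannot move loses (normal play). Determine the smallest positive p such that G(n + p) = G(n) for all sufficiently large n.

14

G(0) = 0
G(1) = mex{0} = 1
G(2) = mex{1,0} = 2
G(3) = mex{2,1} = 0
G(4) = mex{0,2} = 1
G(5) = mex{1,0,0} = 2
G(6) = mex{2,1,1} = 0
G(7) = mex{0,2,2,0} = 1
G(8) = mex{1,0,0,1} = 2
G(9) = mex{2,1,1,2,0} = 3
G(10) = mex{3,2,2,0,1} = 4
G(11) = mex{4,3,0,1,2} = 5
G(12) = mex{5,4,1,2,0} = 3
G(13) = mex{3,5,2,0,1} = 4
G(14) = mex{4,3,3,1,2} = 0
G(15) = mex{0,4,4,2,0} = 1
G(16) = mex{1,0,5,3,1} = 2
G(17) = mex{2,1,3,4,2} = 0
G(18) = mex{0,2,4,5,3} = 1
G(19) = mex{1,0,0,3,4} = 2
G(20) = mex{2,1,1,4,5} = 0
G(21) = mex{0,2,2,0,3} = 1
G(22) = mex{1,0,0,1,4} = 2
G(23) = mex{2,1,1,2,0} = 3
G(24) = mex{3,2,2,0,1} = 4
G(25) = mex{4,3,0,1,2} = 5
G(26) = mex{5,4,1,2,0} = 3
G(27) = mex{3,5,2,0,1} = 4
G(28) = mex{4,3,3,1,2} = 0
G(29) = mex{0,4,4,2,0} = 1
G(n+14) = G(n) holds for n = 0,…,8 (a full window of length max(S) = 9), so the sequence is purely periodic with period 14.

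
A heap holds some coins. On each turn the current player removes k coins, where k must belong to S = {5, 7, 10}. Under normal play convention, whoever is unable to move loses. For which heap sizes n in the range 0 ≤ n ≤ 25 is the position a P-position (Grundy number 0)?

0, 1, 2, 3, 4, 15, 16, 17, 18, 19

n :  0  1  2  3  4  5  6  7  8  9 10 11 12 13 14 15 16 17 18 19 20 21 22 23 24 25
G :  0  0  0  0  0  1  1  1  1  1  2  2  2  2  2  0  0  0  0  0  1  1  1  1  1  2
P-positions are exactly the n with G(n) = 0.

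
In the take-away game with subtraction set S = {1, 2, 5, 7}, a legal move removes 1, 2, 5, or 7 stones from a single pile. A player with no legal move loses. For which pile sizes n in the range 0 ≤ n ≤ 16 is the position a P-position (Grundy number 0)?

0, 3, 6, 9, 12, 15

n :  0  1  2  3  4  5  6  7  8  9 10 11 12 13 14 15 16
G :  0  1  2  0  1  2  0  1  2  0  1  2  0  1  2  0  1
P-positions are exactly the n with G(n) = 0.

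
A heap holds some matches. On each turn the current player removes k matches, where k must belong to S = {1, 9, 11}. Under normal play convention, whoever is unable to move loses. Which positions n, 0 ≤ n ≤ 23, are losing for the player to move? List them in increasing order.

0, 2, 4, 6, 8, 10, 12, 14, 16, 18, 20, 22

n :  0  1  2  3  4  5  6  7  8  9 10 11 12 13 14 15 16 17 18 19 20 21 22 23
G :  0  1  0  1  0  1  0  1  0  1  0  1  0  1  0  1  0  1  0  1  0  1  0  1
P-positions are exactly the n with G(n) = 0.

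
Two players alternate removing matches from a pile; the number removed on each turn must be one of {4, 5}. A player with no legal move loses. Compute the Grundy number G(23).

G(0) = 0
G(1) = mex{} = 0
G(2) = mex{} = 0
G(3) = mex{} = 0
G(4) = mex{0} = 1
G(5) = mex{0,0} = 1
G(6) = mex{0,0} = 1
G(7) = mex{0,0} = 1
G(8) = mex{1,0} = 2
G(9) = mex{1,1} = 0
G(10) = mex{1,1} = 0
G(11) = mex{1,1} = 0
G(12) = mex{2,1} = 0
G(13) = mex{0,2} = 1
G(14) = mex{0,0} = 1
G(15) = mex{0,0} = 1
G(16) = mex{0,0} = 1
G(17) = mex{1,0} = 2
G(18) = mex{1,1} = 0
G(19) = mex{1,1} = 0
G(20) = mex{1,1} = 0
G(21) = mex{2,1} = 0
G(22) = mex{0,2} = 1
G(23) = mex{0,0} = 1

1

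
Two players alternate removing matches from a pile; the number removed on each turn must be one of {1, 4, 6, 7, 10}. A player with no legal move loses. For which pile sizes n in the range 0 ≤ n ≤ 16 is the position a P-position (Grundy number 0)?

0, 2, 5, 13, 16

n :  0  1  2  3  4  5  6  7  8  9 10 11 12 13 14 15 16
G :  0  1  0  1  2  0  1  2  3  2  3  4  2  0  1  5  0
P-positions are exactly the n with G(n) = 0.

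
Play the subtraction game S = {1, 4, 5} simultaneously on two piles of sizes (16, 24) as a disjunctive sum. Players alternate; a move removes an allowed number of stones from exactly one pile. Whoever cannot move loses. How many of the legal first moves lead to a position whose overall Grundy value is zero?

0

All piles use S = {1, 4, 5}:
G(0) = 0
G(1) = mex{0} = 1
G(2) = mex{1} = 0
G(3) = mex{0} = 1
G(4) = mex{1,0} = 2
G(5) = mex{2,1,0} = 3
G(6) = mex{3,0,1} = 2
G(7) = mex{2,1,0} = 3
G(8) = mex{3,2,1} = 0
G(9) = mex{0,3,2} = 1
G(10) = mex{1,2,3} = 0
G(11) = mex{0,3,2} = 1
G(12) = mex{1,0,3} = 2
G(13) = mex{2,1,0} = 3
G(14) = mex{3,0,1} = 2
G(15) = mex{2,1,0} = 3
G(16) = mex{3,2,1} = 0
G(17) = mex{0,3,2} = 1
G(18) = mex{1,2,3} = 0
G(19) = mex{0,3,2} = 1
G(20) = mex{1,0,3} = 2
G(21) = mex{2,1,0} = 3
G(22) = mex{3,0,1} = 2
G(23) = mex{2,1,0} = 3
G(24) = mex{3,2,1} = 0
Pile A: G(16) = 0.
Pile B: G(24) = 0.
Combined Grundy value = 0 ⊕ 0 = 0.
A winning move leaves total XOR = 0, i.e. changes one component's Grundy value g to g ⊕ X where X is the current total.
Pile A: target g' = 0⊕0 = 0, but every legal move changes the Grundy value (mex property), so 0 moves.
Pile B: target g' = 0⊕0 = 0, but every legal move changes the Grundy value (mex property), so 0 moves.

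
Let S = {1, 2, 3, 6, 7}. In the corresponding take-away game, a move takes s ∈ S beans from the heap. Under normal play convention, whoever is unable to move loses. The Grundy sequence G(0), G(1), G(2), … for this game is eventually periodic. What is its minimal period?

n :  0  1  2  3  4  5  6  7  8  9 10 11 12 13 14
G :  0  1  2  3  0  1  2  3  0  1  2  3  0  1  2
G(n+4) = G(n) holds for n = 0,…,6 (a full window of length max(S) = 7), so the sequence is purely periodic with period 4.

4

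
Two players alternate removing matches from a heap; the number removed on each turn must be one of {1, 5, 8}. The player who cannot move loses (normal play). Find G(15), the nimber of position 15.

G(0) = 0
G(1) = mex{0} = 1
G(2) = mex{1} = 0
G(3) = mex{0} = 1
G(4) = mex{1} = 0
G(5) = mex{0,0} = 1
G(6) = mex{1,1} = 0
G(7) = mex{0,0} = 1
G(8) = mex{1,1,0} = 2
G(9) = mex{2,0,1} = 3
G(10) = mex{3,1,0} = 2
G(11) = mex{2,0,1} = 3
G(12) = mex{3,1,0} = 2
G(13) = mex{2,2,1} = 0
G(14) = mex{0,3,0} = 1
G(15) = mex{1,2,1} = 0

0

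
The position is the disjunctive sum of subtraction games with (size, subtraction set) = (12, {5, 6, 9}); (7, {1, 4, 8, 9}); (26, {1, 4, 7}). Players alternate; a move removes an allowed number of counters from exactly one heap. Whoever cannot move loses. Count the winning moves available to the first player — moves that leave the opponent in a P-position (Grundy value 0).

Heap A, S = {5, 6, 9}:
G(0) = 0
G(1) = mex{} = 0
G(2) = mex{} = 0
G(3) = mex{} = 0
G(4) = mex{} = 0
G(5) = mex{0} = 1
G(6) = mex{0,0} = 1
G(7) = mex{0,0} = 1
G(8) = mex{0,0} = 1
G(9) = mex{0,0,0} = 1
G(10) = mex{1,0,0} = 2
G(11) = mex{1,1,0} = 2
G(12) = mex{1,1,0} = 2
G_A(12) = 2.
Heap B, S = {1, 4, 8, 9}:
G(0) = 0
G(1) = mex{0} = 1
G(2) = mex{1} = 0
G(3) = mex{0} = 1
G(4) = mex{1,0} = 2
G(5) = mex{2,1} = 0
G(6) = mex{0,0} = 1
G(7) = mex{1,1} = 0
G_B(7) = 0.
Heap C, S = {1, 4, 7}:
n :  0  1  2  3  4  5  6  7  8  9 10 11 12 13 14 15 16 17 18 19 20 21 22 23 24 25 26
G :  0  1  0  1  2  0  1  2  0  1  0  1  2  0  1  2  0  1  0  1  2  0  1  2  0  1  0
G_C(26) = 0.
Combined Grundy value = 2 ⊕ 0 ⊕ 0 = 2.
A winning move leaves total XOR = 0, i.e. changes one component's Grundy value g to g ⊕ X where X is the current total.
Heap A: need g' = 2⊕2 = 0. Options: 12−5→G=1, 12−6→G=1, 12−9→G=0. Hits: 1.
Heap B: need g' = 0⊕2 = 2. Options: 7−1→G=1, 7−4→G=1. Hits: 0.
Heap C: need g' = 0⊕2 = 2. Options: 26−1→G=1, 26−4→G=1, 26−7→G=1. Hits: 0.

1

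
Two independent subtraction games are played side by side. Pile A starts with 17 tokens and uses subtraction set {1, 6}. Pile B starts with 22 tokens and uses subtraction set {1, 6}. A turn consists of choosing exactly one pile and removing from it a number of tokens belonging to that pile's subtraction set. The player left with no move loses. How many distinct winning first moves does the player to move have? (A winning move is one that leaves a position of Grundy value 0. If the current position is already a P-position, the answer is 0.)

0

Pile A, S = {1, 6}:
G(0) = 0
G(1) = mex{0} = 1
G(2) = mex{1} = 0
G(3) = mex{0} = 1
G(4) = mex{1} = 0
G(5) = mex{0} = 1
G(6) = mex{1,0} = 2
G(7) = mex{2,1} = 0
G(8) = mex{0,0} = 1
G(9) = mex{1,1} = 0
G(10) = mex{0,0} = 1
G(11) = mex{1,1} = 0
G(12) = mex{0,2} = 1
G(13) = mex{1,0} = 2
G(14) = mex{2,1} = 0
G(15) = mex{0,0} = 1
G(16) = mex{1,1} = 0
G(17) = mex{0,0} = 1
G_A(17) = 1.
Pile B, S = {1, 6}:
G(0) = 0
G(1) = mex{0} = 1
G(2) = mex{1} = 0
G(3) = mex{0} = 1
G(4) = mex{1} = 0
G(5) = mex{0} = 1
G(6) = mex{1,0} = 2
G(7) = mex{2,1} = 0
G(8) = mex{0,0} = 1
G(9) = mex{1,1} = 0
G(10) = mex{0,0} = 1
G(11) = mex{1,1} = 0
G(12) = mex{0,2} = 1
G(13) = mex{1,0} = 2
G(14) = mex{2,1} = 0
G(15) = mex{0,0} = 1
G(16) = mex{1,1} = 0
G(17) = mex{0,0} = 1
G(18) = mex{1,1} = 0
G(19) = mex{0,2} = 1
G(20) = mex{1,0} = 2
G(21) = mex{2,1} = 0
G(22) = mex{0,0} = 1
G_B(22) = 1.
Combined Grundy value = 1 ⊕ 1 = 0.
A winning move leaves total XOR = 0, i.e. changes one component's Grundy value g to g ⊕ X where X is the current total.
Pile A: target g' = 1⊕0 = 1, but every legal move changes the Grundy value (mex property), so 0 moves.
Pile B: target g' = 1⊕0 = 1, but every legal move changes the Grundy value (mex property), so 0 moves.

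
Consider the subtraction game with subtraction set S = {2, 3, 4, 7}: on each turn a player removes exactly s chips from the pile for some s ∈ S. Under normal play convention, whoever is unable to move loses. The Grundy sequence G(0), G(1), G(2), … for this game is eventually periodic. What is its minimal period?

11

G(0) = 0
G(1) = mex{} = 0
G(2) = mex{0} = 1
G(3) = mex{0,0} = 1
G(4) = mex{1,0,0} = 2
G(5) = mex{1,1,0} = 2
G(6) = mex{2,1,1} = 0
G(7) = mex{2,2,1,0} = 3
G(8) = mex{0,2,2,0} = 1
G(9) = mex{3,0,2,1} = 4
G(10) = mex{1,3,0,1} = 2
G(11) = mex{4,1,3,2} = 0
G(12) = mex{2,4,1,2} = 0
G(13) = mex{0,2,4,0} = 1
G(14) = mex{0,0,2,3} = 1
G(15) = mex{1,0,0,1} = 2
G(16) = mex{1,1,0,4} = 2
G(17) = mex{2,1,1,2} = 0
G(18) = mex{2,2,1,0} = 3
G(19) = mex{0,2,2,0} = 1
G(20) = mex{3,0,2,1} = 4
G(21) = mex{1,3,0,1} = 2
G(22) = mex{4,1,3,2} = 0
G(23) = mex{2,4,1,2} = 0
G(n+11) = G(n) holds for n = 0,…,6 (a full window of length max(S) = 7), so the sequence is purely periodic with period 11.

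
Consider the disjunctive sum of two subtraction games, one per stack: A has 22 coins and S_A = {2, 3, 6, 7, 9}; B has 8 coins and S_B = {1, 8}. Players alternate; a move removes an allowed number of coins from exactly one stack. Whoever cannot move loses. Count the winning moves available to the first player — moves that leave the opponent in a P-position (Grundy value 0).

0

Stack A, S = {2, 3, 6, 7, 9}:
G(0) = 0
G(1) = mex{} = 0
G(2) = mex{0} = 1
G(3) = mex{0,0} = 1
G(4) = mex{1,0} = 2
G(5) = mex{1,1} = 0
G(6) = mex{2,1,0} = 3
G(7) = mex{0,2,0,0} = 1
G(8) = mex{3,0,1,0} = 2
G(9) = mex{1,3,1,1,0} = 2
G(10) = mex{2,1,2,1,0} = 3
G(11) = mex{2,2,0,2,1} = 3
G(12) = mex{3,2,3,0,1} = 4
G(13) = mex{3,3,1,3,2} = 0
G(14) = mex{4,3,2,1,0} = 5
G(15) = mex{0,4,2,2,3} = 1
G(16) = mex{5,0,3,2,1} = 4
G(17) = mex{1,5,3,3,2} = 0
G(18) = mex{4,1,4,3,2} = 0
G(19) = mex{0,4,0,4,3} = 1
G(20) = mex{0,0,5,0,3} = 1
G(21) = mex{1,0,1,5,4} = 2
G(22) = mex{1,1,4,1,0} = 2
G_A(22) = 2.
Stack B, S = {1, 8}:
n : 0 1 2 3 4 5 6 7 8
G : 0 1 0 1 0 1 0 1 2
G_B(8) = 2.
Combined Grundy value = 2 ⊕ 2 = 0.
A winning move leaves total XOR = 0, i.e. changes one component's Grundy value g to g ⊕ X where X is the current total.
Stack A: target g' = 2⊕0 = 2, but every legal move changes the Grundy value (mex property), so 0 moves.
Stack B: target g' = 2⊕0 = 2, but every legal move changes the Grundy value (mex property), so 0 moves.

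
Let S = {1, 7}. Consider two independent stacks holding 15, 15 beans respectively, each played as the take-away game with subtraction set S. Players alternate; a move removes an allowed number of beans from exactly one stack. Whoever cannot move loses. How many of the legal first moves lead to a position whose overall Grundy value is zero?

0

All stacks use S = {1, 7}:
G(0) = 0
G(1) = mex{0} = 1
G(2) = mex{1} = 0
G(3) = mex{0} = 1
G(4) = mex{1} = 0
G(5) = mex{0} = 1
G(6) = mex{1} = 0
G(7) = mex{0,0} = 1
G(8) = mex{1,1} = 0
G(9) = mex{0,0} = 1
G(10) = mex{1,1} = 0
G(11) = mex{0,0} = 1
G(12) = mex{1,1} = 0
G(13) = mex{0,0} = 1
G(14) = mex{1,1} = 0
G(15) = mex{0,0} = 1
Stack A: G(15) = 1.
Stack B: G(15) = 1.
Combined Grundy value = 1 ⊕ 1 = 0.
A winning move leaves total XOR = 0, i.e. changes one component's Grundy value g to g ⊕ X where X is the current total.
Stack A: target g' = 1⊕0 = 1, but every legal move changes the Grundy value (mex property), so 0 moves.
Stack B: target g' = 1⊕0 = 1, but every legal move changes the Grundy value (mex property), so 0 moves.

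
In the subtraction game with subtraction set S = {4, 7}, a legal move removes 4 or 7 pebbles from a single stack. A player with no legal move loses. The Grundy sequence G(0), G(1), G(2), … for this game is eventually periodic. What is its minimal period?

11

n :  0  1  2  3  4  5  6  7  8  9 10 11 12 13 14 15 16 17 18 19 20 21 22 23
G :  0  0  0  0  1  1  1  1  2  2  2  0  0  0  0  1  1  1  1  2  2  2  0  0
G(n+11) = G(n) holds for n = 0,…,6 (a full window of length max(S) = 7), so the sequence is purely periodic with period 11.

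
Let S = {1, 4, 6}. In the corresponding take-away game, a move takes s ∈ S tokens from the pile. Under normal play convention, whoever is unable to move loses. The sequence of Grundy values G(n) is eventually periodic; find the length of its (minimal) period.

5

G(0) = 0
G(1) = mex{0} = 1
G(2) = mex{1} = 0
G(3) = mex{0} = 1
G(4) = mex{1,0} = 2
G(5) = mex{2,1} = 0
G(6) = mex{0,0,0} = 1
G(7) = mex{1,1,1} = 0
G(8) = mex{0,2,0} = 1
G(9) = mex{1,0,1} = 2
G(10) = mex{2,1,2} = 0
G(11) = mex{0,0,0} = 1
G(12) = mex{1,1,1} = 0
G(13) = mex{0,2,0} = 1
G(14) = mex{1,0,1} = 2
G(n+5) = G(n) holds for n = 0,…,5 (a full window of length max(S) = 6), so the sequence is purely periodic with period 5.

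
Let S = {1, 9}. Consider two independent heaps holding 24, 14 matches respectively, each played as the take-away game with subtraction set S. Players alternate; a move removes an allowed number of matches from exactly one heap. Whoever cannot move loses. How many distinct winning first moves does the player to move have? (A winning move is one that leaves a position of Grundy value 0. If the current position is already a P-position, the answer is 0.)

0

All heaps use S = {1, 9}:
n :  0  1  2  3  4  5  6  7  8  9 10 11 12 13 14 15 16 17 18 19 20 21 22 23 24
G :  0  1  0  1  0  1  0  1  0  1  0  1  0  1  0  1  0  1  0  1  0  1  0  1  0
Heap A: G(24) = 0.
Heap B: G(14) = 0.
Combined Grundy value = 0 ⊕ 0 = 0.
A winning move leaves total XOR = 0, i.e. changes one component's Grundy value g to g ⊕ X where X is the current total.
Heap A: target g' = 0⊕0 = 0, but every legal move changes the Grundy value (mex property), so 0 moves.
Heap B: target g' = 0⊕0 = 0, but every legal move changes the Grundy value (mex property), so 0 moves.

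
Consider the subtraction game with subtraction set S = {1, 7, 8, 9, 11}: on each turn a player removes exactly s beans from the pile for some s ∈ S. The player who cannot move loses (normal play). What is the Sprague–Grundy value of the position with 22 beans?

0

n :  0  1  2  3  4  5  6  7  8  9 10 11 12 13 14 15 16 17 18 19 20 21 22
G :  0  1  0  1  0  1  0  1  2  3  2  3  2  3  2  3  0  1  0  1  0  1  0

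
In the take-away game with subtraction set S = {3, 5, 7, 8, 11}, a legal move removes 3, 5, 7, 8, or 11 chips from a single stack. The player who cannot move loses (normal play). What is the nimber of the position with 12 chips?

n :  0  1  2  3  4  5  6  7  8  9 10 11 12
G :  0  0  0  1  1  1  2  2  2  3  3  3  4

4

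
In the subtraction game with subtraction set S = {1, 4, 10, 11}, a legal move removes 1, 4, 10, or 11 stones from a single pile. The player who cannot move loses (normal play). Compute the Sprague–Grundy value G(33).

0

n :  0  1  2  3  4  5  6  7  8  9 10 11 12 13 14 15 16 17 18 19 20 21 22 23 24 25 26 27 28 29 30 31 32 33
G :  0  1  0  1  2  0  1  0  1  2  3  2  3  4  0  1  2  3  2  0  1  0  1  2  3  2  0  1  0  1  2  3  2  0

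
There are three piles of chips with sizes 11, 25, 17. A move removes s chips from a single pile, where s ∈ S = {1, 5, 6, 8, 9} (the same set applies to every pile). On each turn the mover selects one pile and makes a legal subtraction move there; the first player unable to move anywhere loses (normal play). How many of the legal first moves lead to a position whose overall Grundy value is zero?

5

All piles use S = {1, 5, 6, 8, 9}:
n :  0  1  2  3  4  5  6  7  8  9 10 11 12 13 14 15 16 17 18 19 20 21 22 23 24 25
G :  0  1  0  1  0  1  2  3  2  3  2  3  4  5  0  1  0  1  0  1  2  3  2  3  2  3
Pile A: G(11) = 3.
Pile B: G(25) = 3.
Pile C: G(17) = 1.
Combined Grundy value = 3 ⊕ 3 ⊕ 1 = 1.
A winning move leaves total XOR = 0, i.e. changes one component's Grundy value g to g ⊕ X where X is the current total.
Pile A: need g' = 3⊕1 = 2. Options: 11−1→G=2, 11−5→G=2, 11−6→G=1, 11−8→G=1, 11−9→G=0. Hits: 2.
Pile B: need g' = 3⊕1 = 2. Options: 25−1→G=2, 25−5→G=2, 25−6→G=1, 25−8→G=1, 25−9→G=0. Hits: 2.
Pile C: need g' = 1⊕1 = 0. Options: 17−1→G=0, 17−5→G=4, 17−6→G=3, 17−8→G=3, 17−9→G=2. Hits: 1.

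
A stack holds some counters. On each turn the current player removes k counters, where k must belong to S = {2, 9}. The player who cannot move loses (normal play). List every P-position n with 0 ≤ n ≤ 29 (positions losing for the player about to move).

G(0) = 0
G(1) = mex{} = 0
G(2) = mex{0} = 1
G(3) = mex{0} = 1
G(4) = mex{1} = 0
G(5) = mex{1} = 0
G(6) = mex{0} = 1
G(7) = mex{0} = 1
G(8) = mex{1} = 0
G(9) = mex{1,0} = 2
G(10) = mex{0,0} = 1
G(11) = mex{2,1} = 0
G(12) = mex{1,1} = 0
G(13) = mex{0,0} = 1
G(14) = mex{0,0} = 1
G(15) = mex{1,1} = 0
G(16) = mex{1,1} = 0
G(17) = mex{0,0} = 1
G(18) = mex{0,2} = 1
G(19) = mex{1,1} = 0
G(20) = mex{1,0} = 2
G(21) = mex{0,0} = 1
G(22) = mex{2,1} = 0
G(23) = mex{1,1} = 0
G(24) = mex{0,0} = 1
G(25) = mex{0,0} = 1
G(26) = mex{1,1} = 0
G(27) = mex{1,1} = 0
G(28) = mex{0,0} = 1
G(29) = mex{0,2} = 1
P-positions are exactly the n with G(n) = 0.

0, 1, 4, 5, 8, 11, 12, 15, 16, 19, 22, 23, 26, 27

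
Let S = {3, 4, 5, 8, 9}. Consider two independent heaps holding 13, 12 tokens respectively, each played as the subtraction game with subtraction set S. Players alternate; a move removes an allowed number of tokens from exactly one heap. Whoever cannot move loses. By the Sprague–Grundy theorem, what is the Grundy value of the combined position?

0

All heaps use S = {3, 4, 5, 8, 9}:
G(0) = 0
G(1) = mex{} = 0
G(2) = mex{} = 0
G(3) = mex{0} = 1
G(4) = mex{0,0} = 1
G(5) = mex{0,0,0} = 1
G(6) = mex{1,0,0} = 2
G(7) = mex{1,1,0} = 2
G(8) = mex{1,1,1,0} = 2
G(9) = mex{2,1,1,0,0} = 3
G(10) = mex{2,2,1,0,0} = 3
G(11) = mex{2,2,2,1,0} = 3
G(12) = mex{3,2,2,1,1} = 0
G(13) = mex{3,3,2,1,1} = 0
Heap A: G(13) = 0.
Heap B: G(12) = 0.
Combined Grundy value = 0 ⊕ 0 = 0.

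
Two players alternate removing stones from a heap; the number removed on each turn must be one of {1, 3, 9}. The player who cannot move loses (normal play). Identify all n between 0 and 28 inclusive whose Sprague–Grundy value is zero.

G(0) = 0
G(1) = mex{0} = 1
G(2) = mex{1} = 0
G(3) = mex{0,0} = 1
G(4) = mex{1,1} = 0
G(5) = mex{0,0} = 1
G(6) = mex{1,1} = 0
G(7) = mex{0,0} = 1
G(8) = mex{1,1} = 0
G(9) = mex{0,0,0} = 1
G(10) = mex{1,1,1} = 0
G(11) = mex{0,0,0} = 1
G(12) = mex{1,1,1} = 0
G(13) = mex{0,0,0} = 1
G(14) = mex{1,1,1} = 0
G(15) = mex{0,0,0} = 1
G(16) = mex{1,1,1} = 0
G(17) = mex{0,0,0} = 1
G(18) = mex{1,1,1} = 0
G(19) = mex{0,0,0} = 1
G(20) = mex{1,1,1} = 0
G(21) = mex{0,0,0} = 1
G(22) = mex{1,1,1} = 0
G(23) = mex{0,0,0} = 1
G(24) = mex{1,1,1} = 0
G(25) = mex{0,0,0} = 1
G(26) = mex{1,1,1} = 0
G(27) = mex{0,0,0} = 1
G(28) = mex{1,1,1} = 0
P-positions are exactly the n with G(n) = 0.

0, 2, 4, 6, 8, 10, 12, 14, 16, 18, 20, 22, 24, 26, 28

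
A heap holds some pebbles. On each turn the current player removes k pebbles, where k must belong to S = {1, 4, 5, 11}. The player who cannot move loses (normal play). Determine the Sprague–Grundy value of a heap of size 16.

0

G(0) = 0
G(1) = mex{0} = 1
G(2) = mex{1} = 0
G(3) = mex{0} = 1
G(4) = mex{1,0} = 2
G(5) = mex{2,1,0} = 3
G(6) = mex{3,0,1} = 2
G(7) = mex{2,1,0} = 3
G(8) = mex{3,2,1} = 0
G(9) = mex{0,3,2} = 1
G(10) = mex{1,2,3} = 0
G(11) = mex{0,3,2,0} = 1
G(12) = mex{1,0,3,1} = 2
G(13) = mex{2,1,0,0} = 3
G(14) = mex{3,0,1,1} = 2
G(15) = mex{2,1,0,2} = 3
G(16) = mex{3,2,1,3} = 0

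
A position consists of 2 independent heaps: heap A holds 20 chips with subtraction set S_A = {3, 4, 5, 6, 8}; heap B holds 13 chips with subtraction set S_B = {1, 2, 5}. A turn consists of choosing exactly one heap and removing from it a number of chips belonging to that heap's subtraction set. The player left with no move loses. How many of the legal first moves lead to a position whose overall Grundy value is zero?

Heap A, S = {3, 4, 5, 6, 8}:
n :  0  1  2  3  4  5  6  7  8  9 10 11 12 13 14 15 16 17 18 19 20
G :  0  0  0  1  1  1  2  2  2  3  3  0  0  0  1  1  1  2  2  2  3
G_A(20) = 3.
Heap B, S = {1, 2, 5}:
G(0) = 0
G(1) = mex{0} = 1
G(2) = mex{1,0} = 2
G(3) = mex{2,1} = 0
G(4) = mex{0,2} = 1
G(5) = mex{1,0,0} = 2
G(6) = mex{2,1,1} = 0
G(7) = mex{0,2,2} = 1
G(8) = mex{1,0,0} = 2
G(9) = mex{2,1,1} = 0
G(10) = mex{0,2,2} = 1
G(11) = mex{1,0,0} = 2
G(12) = mex{2,1,1} = 0
G(13) = mex{0,2,2} = 1
G_B(13) = 1.
Combined Grundy value = 3 ⊕ 1 = 2.
A winning move leaves total XOR = 0, i.e. changes one component's Grundy value g to g ⊕ X where X is the current total.
Heap A: need g' = 3⊕2 = 1. Options: 20−3→G=2, 20−4→G=1, 20−5→G=1, 20−6→G=1, 20−8→G=0. Hits: 3.
Heap B: need g' = 1⊕2 = 3. Options: 13−1→G=0, 13−2→G=2, 13−5→G=2. Hits: 0.

3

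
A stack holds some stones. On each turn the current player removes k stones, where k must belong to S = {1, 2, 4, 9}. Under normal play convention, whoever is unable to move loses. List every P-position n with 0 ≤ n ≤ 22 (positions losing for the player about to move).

n :  0  1  2  3  4  5  6  7  8  9 10 11 12 13 14 15 16 17 18 19 20 21 22
G :  0  1  2  0  1  2  0  1  2  3  4  0  1  2  0  1  2  0  1  2  3  4  0
P-positions are exactly the n with G(n) = 0.

0, 3, 6, 11, 14, 17, 22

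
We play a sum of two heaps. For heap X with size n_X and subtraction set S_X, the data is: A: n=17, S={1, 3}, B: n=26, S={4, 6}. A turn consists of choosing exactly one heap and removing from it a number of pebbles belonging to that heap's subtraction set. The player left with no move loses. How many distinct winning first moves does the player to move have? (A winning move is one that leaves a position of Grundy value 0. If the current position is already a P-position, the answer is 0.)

Heap A, S = {1, 3}:
G(0) = 0
G(1) = mex{0} = 1
G(2) = mex{1} = 0
G(3) = mex{0,0} = 1
G(4) = mex{1,1} = 0
G(5) = mex{0,0} = 1
G(6) = mex{1,1} = 0
G(7) = mex{0,0} = 1
G(8) = mex{1,1} = 0
G(9) = mex{0,0} = 1
G(10) = mex{1,1} = 0
G(11) = mex{0,0} = 1
G(12) = mex{1,1} = 0
G(13) = mex{0,0} = 1
G(14) = mex{1,1} = 0
G(15) = mex{0,0} = 1
G(16) = mex{1,1} = 0
G(17) = mex{0,0} = 1
G_A(17) = 1.
Heap B, S = {4, 6}:
n :  0  1  2  3  4  5  6  7  8  9 10 11 12 13 14 15 16 17 18 19 20 21 22 23 24 25 26
G :  0  0  0  0  1  1  1  1  2  2  0  0  0  0  1  1  1  1  2  2  0  0  0  0  1  1  1
G_B(26) = 1.
Combined Grundy value = 1 ⊕ 1 = 0.
A winning move leaves total XOR = 0, i.e. changes one component's Grundy value g to g ⊕ X where X is the current total.
Heap A: target g' = 1⊕0 = 1, but every legal move changes the Grundy value (mex property), so 0 moves.
Heap B: target g' = 1⊕0 = 1, but every legal move changes the Grundy value (mex property), so 0 moves.

0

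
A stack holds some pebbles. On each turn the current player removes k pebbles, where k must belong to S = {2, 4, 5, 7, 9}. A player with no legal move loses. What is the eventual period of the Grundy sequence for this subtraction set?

G(0) = 0
G(1) = mex{} = 0
G(2) = mex{0} = 1
G(3) = mex{0} = 1
G(4) = mex{1,0} = 2
G(5) = mex{1,0,0} = 2
G(6) = mex{2,1,0} = 3
G(7) = mex{2,1,1,0} = 3
G(8) = mex{3,2,1,0} = 4
G(9) = mex{3,2,2,1,0} = 4
G(10) = mex{4,3,2,1,0} = 5
G(11) = mex{4,3,3,2,1} = 0
G(12) = mex{5,4,3,2,1} = 0
G(13) = mex{0,4,4,3,2} = 1
G(14) = mex{0,5,4,3,2} = 1
G(15) = mex{1,0,5,4,3} = 2
G(16) = mex{1,0,0,4,3} = 2
G(17) = mex{2,1,0,5,4} = 3
G(18) = mex{2,1,1,0,4} = 3
G(19) = mex{3,2,1,0,5} = 4
G(20) = mex{3,2,2,1,0} = 4
G(21) = mex{4,3,2,1,0} = 5
G(22) = mex{4,3,3,2,1} = 0
G(23) = mex{5,4,3,2,1} = 0
G(n+11) = G(n) holds for n = 0,…,8 (a full window of length max(S) = 9), so the sequence is purely periodic with period 11.

11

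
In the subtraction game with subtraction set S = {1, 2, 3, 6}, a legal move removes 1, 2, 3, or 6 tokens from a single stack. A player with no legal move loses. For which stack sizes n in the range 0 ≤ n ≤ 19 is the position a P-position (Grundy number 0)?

0, 4, 8, 12, 16

G(0) = 0
G(1) = mex{0} = 1
G(2) = mex{1,0} = 2
G(3) = mex{2,1,0} = 3
G(4) = mex{3,2,1} = 0
G(5) = mex{0,3,2} = 1
G(6) = mex{1,0,3,0} = 2
G(7) = mex{2,1,0,1} = 3
G(8) = mex{3,2,1,2} = 0
G(9) = mex{0,3,2,3} = 1
G(10) = mex{1,0,3,0} = 2
G(11) = mex{2,1,0,1} = 3
G(12) = mex{3,2,1,2} = 0
G(13) = mex{0,3,2,3} = 1
G(14) = mex{1,0,3,0} = 2
G(15) = mex{2,1,0,1} = 3
G(16) = mex{3,2,1,2} = 0
G(17) = mex{0,3,2,3} = 1
G(18) = mex{1,0,3,0} = 2
G(19) = mex{2,1,0,1} = 3
P-positions are exactly the n with G(n) = 0.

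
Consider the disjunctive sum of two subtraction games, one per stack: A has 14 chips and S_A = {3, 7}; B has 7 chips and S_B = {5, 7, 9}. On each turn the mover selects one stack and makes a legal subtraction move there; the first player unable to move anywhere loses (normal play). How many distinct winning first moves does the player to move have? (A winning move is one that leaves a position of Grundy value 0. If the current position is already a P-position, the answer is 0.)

0

Stack A, S = {3, 7}:
n :  0  1  2  3  4  5  6  7  8  9 10 11 12 13 14
G :  0  0  0  1  1  1  0  2  2  1  0  0  0  1  1
G_A(14) = 1.
Stack B, S = {5, 7, 9}:
n : 0 1 2 3 4 5 6 7
G : 0 0 0 0 0 1 1 1
G_B(7) = 1.
Combined Grundy value = 1 ⊕ 1 = 0.
A winning move leaves total XOR = 0, i.e. changes one component's Grundy value g to g ⊕ X where X is the current total.
Stack A: target g' = 1⊕0 = 1, but every legal move changes the Grundy value (mex property), so 0 moves.
Stack B: target g' = 1⊕0 = 1, but every legal move changes the Grundy value (mex property), so 0 moves.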